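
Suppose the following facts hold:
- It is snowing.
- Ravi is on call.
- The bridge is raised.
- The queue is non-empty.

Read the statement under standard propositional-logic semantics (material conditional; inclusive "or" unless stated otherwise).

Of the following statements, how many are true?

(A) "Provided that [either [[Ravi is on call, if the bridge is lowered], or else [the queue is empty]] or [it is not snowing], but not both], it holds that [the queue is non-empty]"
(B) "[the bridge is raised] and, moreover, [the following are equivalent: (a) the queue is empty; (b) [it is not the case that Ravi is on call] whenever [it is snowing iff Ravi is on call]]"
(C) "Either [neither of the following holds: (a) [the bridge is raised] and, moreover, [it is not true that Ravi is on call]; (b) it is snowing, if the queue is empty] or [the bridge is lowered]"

2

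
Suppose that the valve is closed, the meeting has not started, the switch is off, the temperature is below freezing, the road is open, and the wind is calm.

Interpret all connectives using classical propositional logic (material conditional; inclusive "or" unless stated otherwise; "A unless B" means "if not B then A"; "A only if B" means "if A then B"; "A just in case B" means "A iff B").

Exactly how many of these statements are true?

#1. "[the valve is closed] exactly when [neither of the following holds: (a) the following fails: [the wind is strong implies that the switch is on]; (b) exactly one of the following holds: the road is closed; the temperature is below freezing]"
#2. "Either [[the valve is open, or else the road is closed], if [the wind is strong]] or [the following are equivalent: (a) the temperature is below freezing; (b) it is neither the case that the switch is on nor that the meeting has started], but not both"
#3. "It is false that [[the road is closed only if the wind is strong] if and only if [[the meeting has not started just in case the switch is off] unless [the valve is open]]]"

0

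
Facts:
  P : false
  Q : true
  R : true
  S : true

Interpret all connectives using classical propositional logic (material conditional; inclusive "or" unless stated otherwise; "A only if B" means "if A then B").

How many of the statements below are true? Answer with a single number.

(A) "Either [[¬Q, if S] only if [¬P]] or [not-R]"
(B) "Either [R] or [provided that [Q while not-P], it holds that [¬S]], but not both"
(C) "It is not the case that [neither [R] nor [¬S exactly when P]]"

(A): Formalization: ((S -> not Q) -> not P) or not R

not Q = not True = False
S -> not Q = True -> False = False
not P = not False = True
(S -> not Q) -> not P = False -> True = True
not R = not True = False
((S -> not Q) -> not P) or not R = True or False = True
So (A) is true.

(B): Parsed as R xor ((Q and not P) -> not S)

not P = not False = True
Q and not P = True and True = True
not S = not True = False
(Q and not P) -> not S = True -> False = False
R xor ((Q and not P) -> not S) = True xor False = True
So (B) is true.

(C): Formalization: not (R nor (not S iff P))

not S = not True = False
not S iff P = False iff False = True
R nor (not S iff P) = True nor True = False
not (R nor (not S iff P)) = not False = True
Thus (C) is true.

True statements: 3.

3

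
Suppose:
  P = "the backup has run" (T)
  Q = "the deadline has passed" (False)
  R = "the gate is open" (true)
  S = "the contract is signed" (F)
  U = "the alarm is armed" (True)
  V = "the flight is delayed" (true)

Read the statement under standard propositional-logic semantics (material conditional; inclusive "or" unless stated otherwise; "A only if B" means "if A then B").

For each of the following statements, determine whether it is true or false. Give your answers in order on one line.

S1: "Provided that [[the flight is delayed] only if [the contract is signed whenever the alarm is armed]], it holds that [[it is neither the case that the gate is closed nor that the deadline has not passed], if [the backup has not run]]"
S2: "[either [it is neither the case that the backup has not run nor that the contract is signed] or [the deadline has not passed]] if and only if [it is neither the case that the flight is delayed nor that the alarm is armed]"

S1 True / S2 False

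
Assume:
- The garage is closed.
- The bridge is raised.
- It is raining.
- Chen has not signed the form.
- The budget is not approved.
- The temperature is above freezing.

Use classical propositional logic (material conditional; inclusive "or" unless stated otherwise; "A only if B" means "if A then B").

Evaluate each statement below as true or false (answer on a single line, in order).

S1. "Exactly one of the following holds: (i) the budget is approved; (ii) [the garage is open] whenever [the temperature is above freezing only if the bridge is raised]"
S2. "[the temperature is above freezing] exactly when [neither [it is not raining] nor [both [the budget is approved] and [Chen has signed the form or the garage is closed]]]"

S1 F; S2 T

Let U = "the budget is approved" (False), V = "the temperature is below freezing" (False), Q = "the bridge is raised" (True), P = "the garage is closed" (True), R = "it is raining" (True), S = "Chen has signed the form" (False).

S1: This is U xor ((not V -> Q) -> not P).

not V = not False = True
not V -> Q = True -> True = True
not P = not True = False
(not V -> Q) -> not P = True -> False = False
U xor ((not V -> Q) -> not P) = False xor False = False
Thus S1 is false.

S2: Formalization: not V iff (not R nor (U and (S or P)))

not V = not False = True
not R = not True = False
S or P = False or True = True
U and (S or P) = False and True = False
not R nor (U and (S or P)) = False nor False = True
not V iff (not R nor (U and (S or P))) = True iff True = True
Thus S2 is true.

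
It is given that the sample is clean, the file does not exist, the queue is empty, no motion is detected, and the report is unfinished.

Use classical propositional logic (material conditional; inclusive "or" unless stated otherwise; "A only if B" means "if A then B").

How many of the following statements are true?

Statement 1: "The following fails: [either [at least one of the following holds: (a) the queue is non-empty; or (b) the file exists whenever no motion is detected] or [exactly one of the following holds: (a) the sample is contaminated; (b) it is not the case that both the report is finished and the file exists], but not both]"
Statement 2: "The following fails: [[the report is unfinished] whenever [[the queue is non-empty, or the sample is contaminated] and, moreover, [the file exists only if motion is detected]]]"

0

Let L = "the queue is empty" (T), H = "motion is detected" (F), G = "the file exists" (F), D = "the sample is contaminated" (F), P = "the report is finished" (F).

Statement 1: Formalization: ~((~L | (~H -> G)) xor (D xor (P nand G)))

~L = ~T = F
~H = ~F = T
~H -> G = T -> F = F
~L | (~H -> G) = F | F = F
P nand G = F nand F = T
D xor (P nand G) = F xor T = T
(~L | (~H -> G)) xor (D xor (P nand G)) = F xor T = T
~((~L | (~H -> G)) xor (D xor (P nand G))) = ~T = F
Hence Statement 1 is false.

Statement 2: This is ~(((~L | D) & (G -> H)) -> ~P).

~L = ~T = F
~L | D = F | F = F
G -> H = F -> F = T
(~L | D) & (G -> H) = F & T = F
~P = ~F = T
((~L | D) & (G -> H)) -> ~P = F -> T = T
~(((~L | D) & (G -> H)) -> ~P) = ~T = F
Thus Statement 2 is false.

Count: 0.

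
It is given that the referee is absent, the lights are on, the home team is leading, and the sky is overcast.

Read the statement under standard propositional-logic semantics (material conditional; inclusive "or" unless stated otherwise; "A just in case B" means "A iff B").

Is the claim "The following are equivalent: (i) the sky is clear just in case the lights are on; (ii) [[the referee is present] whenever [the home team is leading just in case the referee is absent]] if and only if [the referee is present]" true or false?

Let S = "the sky is overcast" (True), Q = "the lights are on" (True), R = "the home team is leading" (True), P = "the referee is present" (False).
Parsed as (not S iff Q) iff (((R iff not P) -> P) iff P)

not S = not True = False
not S iff Q = False iff True = False
not P = not False = True
R iff not P = True iff True = True
(R iff not P) -> P = True -> False = False
((R iff not P) -> P) iff P = False iff False = True
(not S iff Q) iff (((R iff not P) -> P) iff P) = False iff True = False

false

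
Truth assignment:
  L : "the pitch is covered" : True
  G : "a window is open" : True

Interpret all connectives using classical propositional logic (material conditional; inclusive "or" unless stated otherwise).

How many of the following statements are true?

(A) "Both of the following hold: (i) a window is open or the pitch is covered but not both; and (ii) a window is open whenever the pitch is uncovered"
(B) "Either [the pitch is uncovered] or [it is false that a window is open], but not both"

(A): Parsed as (G xor L) and (not L -> G)

G xor L = True xor True = False
not L = not True = False
not L -> G = False -> True = True
(G xor L) and (not L -> G) = False and True = False
Hence (A) is false.

(B): In symbols: not L xor not G

not L = not True = False
not G = not True = False
not L xor not G = False xor False = False
Hence (B) is false.

Count: 0.

0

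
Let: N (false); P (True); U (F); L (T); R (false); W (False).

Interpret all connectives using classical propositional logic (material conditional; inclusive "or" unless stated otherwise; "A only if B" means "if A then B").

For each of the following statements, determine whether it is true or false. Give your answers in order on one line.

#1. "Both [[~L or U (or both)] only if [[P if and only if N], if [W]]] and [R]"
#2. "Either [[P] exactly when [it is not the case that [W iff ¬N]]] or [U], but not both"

#1 false / #2 true

#1: Formalization: ((¬L ∨ U) → (W → (P ↔ N))) ∧ R

¬L = ¬T = F
¬L ∨ U = F ∨ F = F
P ↔ N = T ↔ F = F
W → (P ↔ N) = F → F = T
(¬L ∨ U) → (W → (P ↔ N)) = F → T = T
((¬L ∨ U) → (W → (P ↔ N))) ∧ R = T ∧ F = F
Hence #1 is false.

#2: This is (P ↔ ¬(W ↔ ¬N)) ⊕ U.

¬N = ¬F = T
W ↔ ¬N = F ↔ T = F
¬(W ↔ ¬N) = ¬F = T
P ↔ ¬(W ↔ ¬N) = T ↔ T = T
(P ↔ ¬(W ↔ ¬N)) ⊕ U = T ⊕ F = T
Thus #2 is true.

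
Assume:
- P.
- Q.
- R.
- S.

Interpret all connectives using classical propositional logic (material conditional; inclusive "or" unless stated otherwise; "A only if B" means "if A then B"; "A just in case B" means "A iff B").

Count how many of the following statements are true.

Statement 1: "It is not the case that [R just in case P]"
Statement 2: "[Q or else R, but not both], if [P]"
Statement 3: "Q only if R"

1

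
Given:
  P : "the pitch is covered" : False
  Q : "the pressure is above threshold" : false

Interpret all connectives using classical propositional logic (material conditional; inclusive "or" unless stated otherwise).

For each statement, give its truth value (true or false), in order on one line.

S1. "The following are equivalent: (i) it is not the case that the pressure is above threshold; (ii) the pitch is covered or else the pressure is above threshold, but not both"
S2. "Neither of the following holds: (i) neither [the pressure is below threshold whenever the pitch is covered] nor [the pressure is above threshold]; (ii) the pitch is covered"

S1 F / S2 T

S1: Parsed as ~Q <-> (P xor Q)

~Q = ~F = T
P xor Q = F xor F = F
~Q <-> (P xor Q) = T <-> F = F
Thus S1 is false.

S2: Parsed as ((P -> ~Q) nor Q) nor P

~Q = ~F = T
P -> ~Q = F -> T = T
(P -> ~Q) nor Q = T nor F = F
((P -> ~Q) nor Q) nor P = F nor F = T
Hence S2 is true.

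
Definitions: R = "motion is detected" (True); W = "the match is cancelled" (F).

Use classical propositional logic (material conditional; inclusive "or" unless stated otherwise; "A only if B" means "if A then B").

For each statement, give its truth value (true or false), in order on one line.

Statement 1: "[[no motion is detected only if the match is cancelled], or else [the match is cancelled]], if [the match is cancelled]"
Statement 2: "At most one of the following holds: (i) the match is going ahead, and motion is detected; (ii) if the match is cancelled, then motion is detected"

Statement 1 T; Statement 2 F

Statement 1: In symbols: W -> ((~R -> W) | W)

~R = ~T = F
~R -> W = F -> F = T
(~R -> W) | W = T | F = T
W -> ((~R -> W) | W) = F -> T = T
So Statement 1 is true.

Statement 2: Formalization: (~W & R) nand (W -> R)

~W = ~F = T
~W & R = T & T = T
W -> R = F -> T = T
(~W & R) nand (W -> R) = T nand T = F
Hence Statement 2 is false.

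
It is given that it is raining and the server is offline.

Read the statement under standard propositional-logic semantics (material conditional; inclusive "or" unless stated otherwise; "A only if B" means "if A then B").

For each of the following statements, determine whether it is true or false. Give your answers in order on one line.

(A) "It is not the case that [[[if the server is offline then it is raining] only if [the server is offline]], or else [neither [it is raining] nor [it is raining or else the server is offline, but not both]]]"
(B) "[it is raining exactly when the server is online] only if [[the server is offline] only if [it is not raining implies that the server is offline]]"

(A) False / (B) True

Let Q = "the server is online" (F), P = "it is raining" (T).

(A): Formalization: ~(((~Q -> P) -> ~Q) | (P nor (P xor ~Q)))

~Q = ~F = T
~Q -> P = T -> T = T
~Q = ~F = T
(~Q -> P) -> ~Q = T -> T = T
~Q = ~F = T
P xor ~Q = T xor T = F
P nor (P xor ~Q) = T nor F = F
((~Q -> P) -> ~Q) | (P nor (P xor ~Q)) = T | F = T
~(((~Q -> P) -> ~Q) | (P nor (P xor ~Q))) = ~T = F
Hence (A) is false.

(B): Formalization: (P <-> Q) -> (~Q -> (~P -> ~Q))

P <-> Q = T <-> F = F
~Q = ~F = T
~P = ~T = F
~Q = ~F = T
~P -> ~Q = F -> T = T
~Q -> (~P -> ~Q) = T -> T = T
(P <-> Q) -> (~Q -> (~P -> ~Q)) = F -> T = T
Hence (B) is true.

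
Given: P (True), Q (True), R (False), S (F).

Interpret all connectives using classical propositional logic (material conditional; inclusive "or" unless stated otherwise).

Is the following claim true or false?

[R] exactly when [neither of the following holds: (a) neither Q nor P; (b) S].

Formalization: R ↔ ((Q ↓ P) ↓ S)

Q ↓ P = T ↓ T = F
(Q ↓ P) ↓ S = F ↓ F = T
R ↔ ((Q ↓ P) ↓ S) = F ↔ T = F

false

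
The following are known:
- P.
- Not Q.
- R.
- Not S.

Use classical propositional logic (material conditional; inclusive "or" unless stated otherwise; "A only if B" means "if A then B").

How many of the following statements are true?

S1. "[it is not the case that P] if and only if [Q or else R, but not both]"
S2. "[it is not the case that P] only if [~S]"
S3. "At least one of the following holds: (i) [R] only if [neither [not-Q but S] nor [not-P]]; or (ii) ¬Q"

2

S1: In symbols: ~P <-> (Q xor R)

~P = ~T = F
Q xor R = F xor T = T
~P <-> (Q xor R) = F <-> T = F
Thus S1 is false.

S2: In symbols: ~P -> ~S

~P = ~T = F
~S = ~F = T
~P -> ~S = F -> T = T
Thus S2 is true.

S3: In symbols: (R -> ((~Q & S) nor ~P)) | ~Q

~Q = ~F = T
~Q & S = T & F = F
~P = ~T = F
(~Q & S) nor ~P = F nor F = T
R -> ((~Q & S) nor ~P) = T -> T = T
~Q = ~F = T
(R -> ((~Q & S) nor ~P)) | ~Q = T | T = T
Hence S3 is true.

True statements: 2 (S2, S3).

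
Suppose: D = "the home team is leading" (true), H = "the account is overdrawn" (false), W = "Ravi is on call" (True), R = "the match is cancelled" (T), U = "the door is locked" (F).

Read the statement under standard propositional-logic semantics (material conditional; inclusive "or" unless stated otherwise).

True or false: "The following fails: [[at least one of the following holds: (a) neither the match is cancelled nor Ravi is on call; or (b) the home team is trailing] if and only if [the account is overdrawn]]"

Formalization: ~(((R nor W) | ~D) <-> H)

R nor W = T nor T = F
~D = ~T = F
(R nor W) | ~D = F | F = F
((R nor W) | ~D) <-> H = F <-> F = T
~(((R nor W) | ~D) <-> H) = ~T = F

The statement is false.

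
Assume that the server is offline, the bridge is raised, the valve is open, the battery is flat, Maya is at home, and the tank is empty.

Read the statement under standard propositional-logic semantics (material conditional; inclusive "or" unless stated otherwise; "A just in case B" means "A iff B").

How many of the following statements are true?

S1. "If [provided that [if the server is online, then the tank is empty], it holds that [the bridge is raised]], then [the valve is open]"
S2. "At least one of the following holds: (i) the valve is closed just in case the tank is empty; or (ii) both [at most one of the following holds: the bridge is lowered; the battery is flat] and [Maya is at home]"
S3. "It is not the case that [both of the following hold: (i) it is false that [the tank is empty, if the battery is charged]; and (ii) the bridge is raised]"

3

Let P = "the server is online" (False), V = "the tank is full" (False), Q = "the bridge is raised" (True), R = "the valve is open" (True), S = "the battery is charged" (False), U = "Maya is at home" (True).

S1: Formalization: ((P -> not V) -> Q) -> R

not V = not False = True
P -> not V = False -> True = True
(P -> not V) -> Q = True -> True = True
((P -> not V) -> Q) -> R = True -> True = True
Hence S1 is true.

S2: Formalization: (not R iff not V) or ((not Q nand not S) and U)

not R = not True = False
not V = not False = True
not R iff not V = False iff True = False
not Q = not True = False
not S = not False = True
not Q nand not S = False nand True = True
(not Q nand not S) and U = True and True = True
(not R iff not V) or ((not Q nand not S) and U) = False or True = True
Thus S2 is true.

S3: Parsed as not (not (S -> not V) and Q)

not V = not False = True
S -> not V = False -> True = True
not (S -> not V) = not True = False
not (S -> not V) and Q = False and True = False
not (not (S -> not V) and Q) = not False = True
Hence S3 is true.

Count: 3.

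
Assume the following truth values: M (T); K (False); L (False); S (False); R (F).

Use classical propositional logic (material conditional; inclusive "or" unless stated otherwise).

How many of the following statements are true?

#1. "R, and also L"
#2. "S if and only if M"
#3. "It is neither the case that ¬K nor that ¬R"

0

#1: Formalization: R and L

R and L = False and False = False
Thus #1 is false.

#2: Formalization: S iff M

S iff M = False iff True = False
Thus #2 is false.

#3: In symbols: not K nor not R

not K = not False = True
not R = not False = True
not K nor not R = True nor True = False
Thus #3 is false.

0 of the 3 statements are true (none).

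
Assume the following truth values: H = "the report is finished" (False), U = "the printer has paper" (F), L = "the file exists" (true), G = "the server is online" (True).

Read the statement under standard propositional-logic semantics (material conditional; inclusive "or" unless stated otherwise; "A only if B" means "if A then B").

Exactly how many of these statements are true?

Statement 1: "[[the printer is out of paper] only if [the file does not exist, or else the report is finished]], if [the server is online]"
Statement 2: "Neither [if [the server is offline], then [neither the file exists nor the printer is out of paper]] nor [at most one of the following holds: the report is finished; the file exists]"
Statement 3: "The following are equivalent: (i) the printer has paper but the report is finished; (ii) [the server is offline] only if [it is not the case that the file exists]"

0

Statement 1: Formalization: G -> (not U -> (not L or H))

not U = not False = True
not L = not True = False
not L or H = False or False = False
not U -> (not L or H) = True -> False = False
G -> (not U -> (not L or H)) = True -> False = False
So Statement 1 is false.

Statement 2: In symbols: (not G -> (L nor not U)) nor (H nand L)

not G = not True = False
not U = not False = True
L nor not U = True nor True = False
not G -> (L nor not U) = False -> False = True
H nand L = False nand True = True
(not G -> (L nor not U)) nor (H nand L) = True nor True = False
Thus Statement 2 is false.

Statement 3: Formalization: (U and H) iff (not G -> not L)

U and H = False and False = False
not G = not True = False
not L = not True = False
not G -> not L = False -> False = True
(U and H) iff (not G -> not L) = False iff True = False
Thus Statement 3 is false.

Count: 0.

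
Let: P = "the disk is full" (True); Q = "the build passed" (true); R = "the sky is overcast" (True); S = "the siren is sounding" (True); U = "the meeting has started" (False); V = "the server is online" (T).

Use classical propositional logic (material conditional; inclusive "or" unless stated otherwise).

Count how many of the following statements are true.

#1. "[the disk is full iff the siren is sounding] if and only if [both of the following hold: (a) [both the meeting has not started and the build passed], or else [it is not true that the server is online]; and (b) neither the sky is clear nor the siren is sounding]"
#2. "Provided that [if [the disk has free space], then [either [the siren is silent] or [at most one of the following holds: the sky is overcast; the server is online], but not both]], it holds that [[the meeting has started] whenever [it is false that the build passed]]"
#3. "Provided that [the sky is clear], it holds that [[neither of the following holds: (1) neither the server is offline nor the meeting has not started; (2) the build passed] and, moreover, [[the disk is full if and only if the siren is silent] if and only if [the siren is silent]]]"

2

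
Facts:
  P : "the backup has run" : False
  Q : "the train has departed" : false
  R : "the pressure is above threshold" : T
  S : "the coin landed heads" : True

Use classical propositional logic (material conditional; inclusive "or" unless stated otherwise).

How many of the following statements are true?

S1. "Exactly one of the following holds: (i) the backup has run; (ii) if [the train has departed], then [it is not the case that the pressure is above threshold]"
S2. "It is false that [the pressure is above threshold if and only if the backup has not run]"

1

S1: This is P xor (Q -> not R).

not R = not True = False
Q -> not R = False -> False = True
P xor (Q -> not R) = False xor True = True
So S1 is true.

S2: In symbols: not (R iff not P)

not P = not False = True
R iff not P = True iff True = True
not (R iff not P) = not True = False
Thus S2 is false.

Count: 1.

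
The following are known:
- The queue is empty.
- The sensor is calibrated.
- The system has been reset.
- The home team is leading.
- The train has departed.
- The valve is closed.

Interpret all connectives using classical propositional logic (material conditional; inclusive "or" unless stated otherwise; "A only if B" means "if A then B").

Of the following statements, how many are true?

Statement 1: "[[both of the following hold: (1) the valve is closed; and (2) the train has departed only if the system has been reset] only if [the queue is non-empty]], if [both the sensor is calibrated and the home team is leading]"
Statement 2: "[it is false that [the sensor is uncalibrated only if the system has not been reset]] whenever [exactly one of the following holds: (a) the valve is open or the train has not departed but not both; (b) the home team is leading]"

Let Q = "the sensor is calibrated" (T), S = "the home team is leading" (T), V = "the valve is open" (F), U = "the train has departed" (T), R = "the system has been reset" (T), P = "the queue is empty" (T).

Statement 1: Parsed as (Q ∧ S) → ((¬V ∧ (U → R)) → ¬P)

Q ∧ S = T ∧ T = T
¬V = ¬F = T
U → R = T → T = T
¬V ∧ (U → R) = T ∧ T = T
¬P = ¬T = F
(¬V ∧ (U → R)) → ¬P = T → F = F
(Q ∧ S) → ((¬V ∧ (U → R)) → ¬P) = T → F = F
So Statement 1 is false.

Statement 2: This is ((V ⊕ ¬U) ⊕ S) → ¬(¬Q → ¬R).

¬U = ¬T = F
V ⊕ ¬U = F ⊕ F = F
(V ⊕ ¬U) ⊕ S = F ⊕ T = T
¬Q = ¬T = F
¬R = ¬T = F
¬Q → ¬R = F → F = T
¬(¬Q → ¬R) = ¬T = F
((V ⊕ ¬U) ⊕ S) → ¬(¬Q → ¬R) = T → F = F
Hence Statement 2 is false.

True statements: 0 (none).

0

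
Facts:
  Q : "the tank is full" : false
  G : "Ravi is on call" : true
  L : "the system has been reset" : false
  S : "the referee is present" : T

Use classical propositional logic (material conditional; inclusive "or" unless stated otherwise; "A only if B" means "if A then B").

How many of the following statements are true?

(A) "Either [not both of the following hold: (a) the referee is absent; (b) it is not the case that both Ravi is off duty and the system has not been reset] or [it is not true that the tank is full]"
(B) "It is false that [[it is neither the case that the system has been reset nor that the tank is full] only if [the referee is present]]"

(A): Formalization: (~S nand (~G nand ~L)) | ~Q

~S = ~T = F
~G = ~T = F
~L = ~F = T
~G nand ~L = F nand T = T
~S nand (~G nand ~L) = F nand T = T
~Q = ~F = T
(~S nand (~G nand ~L)) | ~Q = T | T = T
Hence (A) is true.

(B): Parsed as ~((L nor Q) -> S)

L nor Q = F nor F = T
(L nor Q) -> S = T -> T = T
~((L nor Q) -> S) = ~T = F
Thus (B) is false.

1 of the 2 statements is true ((A)).

1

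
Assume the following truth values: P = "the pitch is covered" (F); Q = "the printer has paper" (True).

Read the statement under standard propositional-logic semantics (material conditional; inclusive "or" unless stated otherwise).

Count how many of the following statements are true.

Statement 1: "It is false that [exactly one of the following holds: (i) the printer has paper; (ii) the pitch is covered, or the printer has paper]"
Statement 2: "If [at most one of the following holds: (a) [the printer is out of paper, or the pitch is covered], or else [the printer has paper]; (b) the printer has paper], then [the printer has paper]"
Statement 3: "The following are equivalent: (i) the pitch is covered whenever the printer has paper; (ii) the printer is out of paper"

3

Statement 1: This is ~(Q xor (P | Q)).

P | Q = F | T = T
Q xor (P | Q) = T xor T = F
~(Q xor (P | Q)) = ~F = T
Thus Statement 1 is true.

Statement 2: Formalization: (((~Q | P) | Q) nand Q) -> Q

~Q = ~T = F
~Q | P = F | F = F
(~Q | P) | Q = F | T = T
((~Q | P) | Q) nand Q = T nand T = F
(((~Q | P) | Q) nand Q) -> Q = F -> T = T
Hence Statement 2 is true.

Statement 3: In symbols: (Q -> P) <-> ~Q

Q -> P = T -> F = F
~Q = ~T = F
(Q -> P) <-> ~Q = F <-> F = T
Hence Statement 3 is true.

3 of the 3 statements are true (Statement 1, Statement 2, Statement 3).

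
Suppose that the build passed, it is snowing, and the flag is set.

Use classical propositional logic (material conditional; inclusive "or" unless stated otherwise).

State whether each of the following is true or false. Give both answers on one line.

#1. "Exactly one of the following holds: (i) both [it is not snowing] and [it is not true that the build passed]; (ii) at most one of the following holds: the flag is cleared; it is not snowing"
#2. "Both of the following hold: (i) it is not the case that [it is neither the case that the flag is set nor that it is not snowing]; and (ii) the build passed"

#1 T / #2 T

Let R = "it is snowing" (T), N = "the build passed" (T), D = "the flag is set" (T).

#1: In symbols: (¬R ∧ ¬N) ⊕ (¬D ↑ ¬R)

¬R = ¬T = F
¬N = ¬T = F
¬R ∧ ¬N = F ∧ F = F
¬D = ¬T = F
¬R = ¬T = F
¬D ↑ ¬R = F ↑ F = T
(¬R ∧ ¬N) ⊕ (¬D ↑ ¬R) = F ⊕ T = T
So #1 is true.

#2: Formalization: ¬(D ↓ ¬R) ∧ N

¬R = ¬T = F
D ↓ ¬R = T ↓ F = F
¬(D ↓ ¬R) = ¬F = T
¬(D ↓ ¬R) ∧ N = T ∧ T = T
So #2 is true.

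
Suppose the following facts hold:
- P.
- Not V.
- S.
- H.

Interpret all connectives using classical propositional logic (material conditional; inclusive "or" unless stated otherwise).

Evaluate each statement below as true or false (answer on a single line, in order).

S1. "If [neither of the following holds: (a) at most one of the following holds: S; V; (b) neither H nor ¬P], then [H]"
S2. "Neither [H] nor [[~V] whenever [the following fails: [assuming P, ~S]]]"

S1: Parsed as ((S nand V) nor (H nor ~P)) -> H

S nand V = T nand F = T
~P = ~T = F
H nor ~P = T nor F = F
(S nand V) nor (H nor ~P) = T nor F = F
((S nand V) nor (H nor ~P)) -> H = F -> T = T
So S1 is true.

S2: In symbols: H nor (~(P -> ~S) -> ~V)

~S = ~T = F
P -> ~S = T -> F = F
~(P -> ~S) = ~F = T
~V = ~F = T
~(P -> ~S) -> ~V = T -> T = T
H nor (~(P -> ~S) -> ~V) = T nor T = F
Thus S2 is false.

S1 T / S2 F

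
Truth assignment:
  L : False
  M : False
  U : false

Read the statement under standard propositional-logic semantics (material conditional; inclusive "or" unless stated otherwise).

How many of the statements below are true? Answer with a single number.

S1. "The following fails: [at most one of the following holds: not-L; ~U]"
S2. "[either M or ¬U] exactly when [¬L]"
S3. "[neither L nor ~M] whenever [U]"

3

S1: Formalization: ~(~L nand ~U)

~L = ~F = T
~U = ~F = T
~L nand ~U = T nand T = F
~(~L nand ~U) = ~F = T
So S1 is true.

S2: Parsed as (M | ~U) <-> ~L

~U = ~F = T
M | ~U = F | T = T
~L = ~F = T
(M | ~U) <-> ~L = T <-> T = T
Hence S2 is true.

S3: In symbols: U -> (L nor ~M)

~M = ~F = T
L nor ~M = F nor T = F
U -> (L nor ~M) = F -> F = T
So S3 is true.

3 of the 3 statements are true (S1, S2, S3).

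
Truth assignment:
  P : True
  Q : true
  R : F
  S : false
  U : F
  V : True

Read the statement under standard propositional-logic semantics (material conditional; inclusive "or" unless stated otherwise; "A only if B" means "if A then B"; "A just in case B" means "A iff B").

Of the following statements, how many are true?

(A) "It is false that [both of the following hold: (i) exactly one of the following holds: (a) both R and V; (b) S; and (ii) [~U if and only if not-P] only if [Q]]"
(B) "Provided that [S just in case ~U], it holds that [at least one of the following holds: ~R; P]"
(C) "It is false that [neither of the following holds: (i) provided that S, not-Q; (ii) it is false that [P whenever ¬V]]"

(A): This is ~(((R & V) xor S) & ((~U <-> ~P) -> Q)).

R & V = F & T = F
(R & V) xor S = F xor F = F
~U = ~F = T
~P = ~T = F
~U <-> ~P = T <-> F = F
(~U <-> ~P) -> Q = F -> T = T
((R & V) xor S) & ((~U <-> ~P) -> Q) = F & T = F
~(((R & V) xor S) & ((~U <-> ~P) -> Q)) = ~F = T
Thus (A) is true.

(B): Formalization: (S <-> ~U) -> (~R | P)

~U = ~F = T
S <-> ~U = F <-> T = F
~R = ~F = T
~R | P = T | T = T
(S <-> ~U) -> (~R | P) = F -> T = T
Thus (B) is true.

(C): In symbols: ~((S -> ~Q) nor ~(~V -> P))

~Q = ~T = F
S -> ~Q = F -> F = T
~V = ~T = F
~V -> P = F -> T = T
~(~V -> P) = ~T = F
(S -> ~Q) nor ~(~V -> P) = T nor F = F
~((S -> ~Q) nor ~(~V -> P)) = ~F = T
So (C) is true.

True statements: 3 ((A), (B), (C)).

3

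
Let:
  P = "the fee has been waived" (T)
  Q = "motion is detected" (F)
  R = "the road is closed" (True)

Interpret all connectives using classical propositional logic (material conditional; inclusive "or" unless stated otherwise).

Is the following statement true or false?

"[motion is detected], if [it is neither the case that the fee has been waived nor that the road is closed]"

True.

Values: P=T, R=T, Q=F.
This is (P nor R) -> Q.

P nor R = T nor T = F
(P nor R) -> Q = F -> F = T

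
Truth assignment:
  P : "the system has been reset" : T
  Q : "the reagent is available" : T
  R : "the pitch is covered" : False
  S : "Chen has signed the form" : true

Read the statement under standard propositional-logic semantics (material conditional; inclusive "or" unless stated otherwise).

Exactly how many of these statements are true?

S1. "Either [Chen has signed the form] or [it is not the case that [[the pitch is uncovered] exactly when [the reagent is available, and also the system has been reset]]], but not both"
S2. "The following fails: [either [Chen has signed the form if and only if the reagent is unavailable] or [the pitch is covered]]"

2

S1: Formalization: S xor ~(~R <-> (Q & P))

~R = ~F = T
Q & P = T & T = T
~R <-> (Q & P) = T <-> T = T
~(~R <-> (Q & P)) = ~T = F
S xor ~(~R <-> (Q & P)) = T xor F = T
Thus S1 is true.

S2: Parsed as ~((S <-> ~Q) | R)

~Q = ~T = F
S <-> ~Q = T <-> F = F
(S <-> ~Q) | R = F | F = F
~((S <-> ~Q) | R) = ~F = T
So S2 is true.

2 of the 2 statements are true (S1, S2).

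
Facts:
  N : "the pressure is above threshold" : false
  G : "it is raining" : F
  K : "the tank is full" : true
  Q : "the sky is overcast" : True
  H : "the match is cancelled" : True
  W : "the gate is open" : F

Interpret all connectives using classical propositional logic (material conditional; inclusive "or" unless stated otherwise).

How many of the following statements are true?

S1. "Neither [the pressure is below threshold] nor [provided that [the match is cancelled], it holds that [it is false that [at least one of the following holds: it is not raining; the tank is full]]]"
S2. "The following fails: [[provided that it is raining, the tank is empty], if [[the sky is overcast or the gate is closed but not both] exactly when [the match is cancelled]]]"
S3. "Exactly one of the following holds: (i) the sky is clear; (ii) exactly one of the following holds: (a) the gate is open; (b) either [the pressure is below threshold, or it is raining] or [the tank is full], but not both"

S1: Parsed as ¬N ↓ (H → ¬(¬G ∨ K))

¬N = ¬F = T
¬G = ¬F = T
¬G ∨ K = T ∨ T = T
¬(¬G ∨ K) = ¬T = F
H → ¬(¬G ∨ K) = T → F = F
¬N ↓ (H → ¬(¬G ∨ K)) = T ↓ F = F
So S1 is false.

S2: This is ¬(((Q ⊕ ¬W) ↔ H) → (G → ¬K)).

¬W = ¬F = T
Q ⊕ ¬W = T ⊕ T = F
(Q ⊕ ¬W) ↔ H = F ↔ T = F
¬K = ¬T = F
G → ¬K = F → F = T
((Q ⊕ ¬W) ↔ H) → (G → ¬K) = F → T = T
¬(((Q ⊕ ¬W) ↔ H) → (G → ¬K)) = ¬T = F
Hence S2 is false.

S3: In symbols: ¬Q ⊕ (W ⊕ ((¬N ∨ G) ⊕ K))

¬Q = ¬T = F
¬N = ¬F = T
¬N ∨ G = T ∨ F = T
(¬N ∨ G) ⊕ K = T ⊕ T = F
W ⊕ ((¬N ∨ G) ⊕ K) = F ⊕ F = F
¬Q ⊕ (W ⊕ ((¬N ∨ G) ⊕ K)) = F ⊕ F = F
So S3 is false.

True statements: 0 (none).

0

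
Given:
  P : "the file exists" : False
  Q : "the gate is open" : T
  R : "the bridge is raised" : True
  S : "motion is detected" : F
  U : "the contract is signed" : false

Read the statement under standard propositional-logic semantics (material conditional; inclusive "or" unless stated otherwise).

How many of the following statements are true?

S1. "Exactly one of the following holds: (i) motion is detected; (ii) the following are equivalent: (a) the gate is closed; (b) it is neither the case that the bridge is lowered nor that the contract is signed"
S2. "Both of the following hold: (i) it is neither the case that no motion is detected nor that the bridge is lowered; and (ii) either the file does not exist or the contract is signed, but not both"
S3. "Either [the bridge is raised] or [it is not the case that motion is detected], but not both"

0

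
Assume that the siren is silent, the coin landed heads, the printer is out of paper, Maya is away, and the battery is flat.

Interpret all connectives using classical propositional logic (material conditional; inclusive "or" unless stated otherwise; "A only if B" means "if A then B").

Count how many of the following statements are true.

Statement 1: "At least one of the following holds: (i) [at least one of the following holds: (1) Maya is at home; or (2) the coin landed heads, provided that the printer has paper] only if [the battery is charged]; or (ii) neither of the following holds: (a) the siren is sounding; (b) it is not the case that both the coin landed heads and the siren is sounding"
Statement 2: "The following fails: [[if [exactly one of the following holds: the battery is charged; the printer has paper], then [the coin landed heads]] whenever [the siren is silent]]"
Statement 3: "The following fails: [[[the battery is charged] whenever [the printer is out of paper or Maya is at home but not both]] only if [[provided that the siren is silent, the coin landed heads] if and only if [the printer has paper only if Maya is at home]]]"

0

Let H = "Maya is at home" (F), S = "the printer has paper" (F), G = "the coin landed heads" (T), W = "the battery is charged" (F), N = "the siren is sounding" (F).

Statement 1: Parsed as ((H | (S -> G)) -> W) | (N nor (G nand N))

S -> G = F -> T = T
H | (S -> G) = F | T = T
(H | (S -> G)) -> W = T -> F = F
G nand N = T nand F = T
N nor (G nand N) = F nor T = F
((H | (S -> G)) -> W) | (N nor (G nand N)) = F | F = F
So Statement 1 is false.

Statement 2: In symbols: ~(~N -> ((W xor S) -> G))

~N = ~F = T
W xor S = F xor F = F
(W xor S) -> G = F -> T = T
~N -> ((W xor S) -> G) = T -> T = T
~(~N -> ((W xor S) -> G)) = ~T = F
So Statement 2 is false.

Statement 3: Parsed as ~(((~S xor H) -> W) -> ((~N -> G) <-> (S -> H)))

~S = ~F = T
~S xor H = T xor F = T
(~S xor H) -> W = T -> F = F
~N = ~F = T
~N -> G = T -> T = T
S -> H = F -> F = T
(~N -> G) <-> (S -> H) = T <-> T = T
((~S xor H) -> W) -> ((~N -> G) <-> (S -> H)) = F -> T = T
~(((~S xor H) -> W) -> ((~N -> G) <-> (S -> H))) = ~T = F
Hence Statement 3 is false.

Count: 0.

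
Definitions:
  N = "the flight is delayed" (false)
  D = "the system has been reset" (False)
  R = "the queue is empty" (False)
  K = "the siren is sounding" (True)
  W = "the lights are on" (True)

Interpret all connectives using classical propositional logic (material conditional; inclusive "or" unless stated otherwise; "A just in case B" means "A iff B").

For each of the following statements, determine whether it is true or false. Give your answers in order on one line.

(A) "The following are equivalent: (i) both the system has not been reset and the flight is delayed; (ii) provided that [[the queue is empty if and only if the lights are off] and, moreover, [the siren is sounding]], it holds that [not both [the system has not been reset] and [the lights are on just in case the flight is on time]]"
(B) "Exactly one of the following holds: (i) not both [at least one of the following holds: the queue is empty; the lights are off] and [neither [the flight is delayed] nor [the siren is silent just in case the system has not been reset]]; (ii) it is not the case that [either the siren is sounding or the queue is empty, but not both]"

(A): Parsed as (not D and N) iff (((R iff not W) and K) -> (not D nand (W iff not N)))

not D = not False = True
not D and N = True and False = False
not W = not True = False
R iff not W = False iff False = True
(R iff not W) and K = True and True = True
not D = not False = True
not N = not False = True
W iff not N = True iff True = True
not D nand (W iff not N) = True nand True = False
((R iff not W) and K) -> (not D nand (W iff not N)) = True -> False = False
(not D and N) iff (((R iff not W) and K) -> (not D nand (W iff not N))) = False iff False = True
So (A) is true.

(B): This is ((R or not W) nand (N nor (not K iff not D))) xor not (K xor R).

not W = not True = False
R or not W = False or False = False
not K = not True = False
not D = not False = True
not K iff not D = False iff True = False
N nor (not K iff not D) = False nor False = True
(R or not W) nand (N nor (not K iff not D)) = False nand True = True
K xor R = True xor False = True
not (K xor R) = not True = False
((R or not W) nand (N nor (not K iff not D))) xor not (K xor R) = True xor False = True
So (B) is true.

(A) true / (B) true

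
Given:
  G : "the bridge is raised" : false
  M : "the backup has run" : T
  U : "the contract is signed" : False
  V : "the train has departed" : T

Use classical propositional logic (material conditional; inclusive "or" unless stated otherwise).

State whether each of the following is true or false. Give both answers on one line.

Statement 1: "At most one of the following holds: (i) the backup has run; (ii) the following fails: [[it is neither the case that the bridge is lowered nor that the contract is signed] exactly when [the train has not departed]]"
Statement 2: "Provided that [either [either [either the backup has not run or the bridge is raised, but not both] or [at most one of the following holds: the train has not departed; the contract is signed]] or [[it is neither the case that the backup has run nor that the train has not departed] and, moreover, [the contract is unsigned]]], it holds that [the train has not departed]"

Statement 1 true; Statement 2 false

Statement 1: In symbols: M nand not ((not G nor U) iff not V)

not G = not False = True
not G nor U = True nor False = False
not V = not True = False
(not G nor U) iff not V = False iff False = True
not ((not G nor U) iff not V) = not True = False
M nand not ((not G nor U) iff not V) = True nand False = True
Thus Statement 1 is true.

Statement 2: In symbols: (((not M xor G) or (not V nand U)) or ((M nor not V) and not U)) -> not V

not M = not True = False
not M xor G = False xor False = False
not V = not True = False
not V nand U = False nand False = True
(not M xor G) or (not V nand U) = False or True = True
not V = not True = False
M nor not V = True nor False = False
not U = not False = True
(M nor not V) and not U = False and True = False
((not M xor G) or (not V nand U)) or ((M nor not V) and not U) = True or False = True
not V = not True = False
(((not M xor G) or (not V nand U)) or ((M nor not V) and not U)) -> not V = True -> False = False
So Statement 2 is false.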